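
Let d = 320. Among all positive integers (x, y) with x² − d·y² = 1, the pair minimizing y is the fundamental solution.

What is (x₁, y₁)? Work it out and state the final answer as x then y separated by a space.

[17; 1,7,1,34] for √320; ℓ=4 ⇒ convergent index 3
i=0: a=17 ⇒ p=17, q=1
i=1: a=1 ⇒ p=18, q=1
i=2: a=7 ⇒ p=143, q=8
i=3: a=1 ⇒ p=161, q=9
(x₁, y₁) = (161, 9);  161² − 320·9² = 1 ✓

161 9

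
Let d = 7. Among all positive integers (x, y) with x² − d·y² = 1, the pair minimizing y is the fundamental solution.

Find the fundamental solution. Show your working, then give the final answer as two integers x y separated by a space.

[2; 1,1,1,4] for √7; ℓ=4 ⇒ convergent index 3
a_0=2:  p_0=2·1+0=2,  q_0=2·0+1=1
…
a_2=1:  p_2=1·3+2=5,  q_2=1·1+1=2
a_3=1:  p_3=1·5+3=8,  q_3=1·2+1=3
fundamental: x₁=8, y₁=3  (since 64 − 7·9 = 1)

8 3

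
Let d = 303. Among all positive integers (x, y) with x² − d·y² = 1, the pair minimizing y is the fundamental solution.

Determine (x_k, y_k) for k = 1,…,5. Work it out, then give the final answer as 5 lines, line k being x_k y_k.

√303 → a₀=17, period (2,2,5,2,2,34); ℓ=6 even so k=5
k=0  a_k=17  p_k/q_k = 17/1
…
k=2  a_k=2  p_k/q_k = 87/5
k=3  a_k=5  p_k/q_k = 470/27
k=4  a_k=2  p_k/q_k = 1027/59
k=5  a_k=2  p_k/q_k = 2524/145
→ (2524, 145).  Check: 2524²=6370576, 303·145²=6370575, difference 1.
n=2: (2524,145)∘(2524,145) = (2524·2524+303·145·145, 2524·145+145·2524) = (12741151,731960)
n=3: (12741151,731960)∘(2524,145) = (2524·12741151+303·145·731960, 2524·731960+145·12741151) = (64317327724,3694933935)
n=4: (64317327724,3694933935)∘(2524,145) = (2524·64317327724+303·145·3694933935, 2524·3694933935+145·64317327724) = (324673857609601,18652025771920)
n=5: (324673857609601,18652025771920)∘(2524,145) = (2524·324673857609601+303·145·18652025771920, 2524·18652025771920+145·324673857609601) = (1638953568895938124,94155422401718225)

2524 145
12741151 731960
64317327724 3694933935
324673857609601 18652025771920
1638953568895938124 94155422401718225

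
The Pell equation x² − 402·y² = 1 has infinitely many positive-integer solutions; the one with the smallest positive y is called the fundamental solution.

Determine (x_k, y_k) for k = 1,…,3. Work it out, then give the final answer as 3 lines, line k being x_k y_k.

√402 → a₀=20, period (20,40); ℓ=2 even so k=1
step 0: (20, 1)  from 20·(1,0) + (0,1)
step 1: (401, 20)  from 20·(20,1) + (1,0)
fundamental: x₁=401, y₁=20  (since 160801 − 402·400 = 1)
k=2:  x_2 = 401·401+402·20·20 = 321601,  y_2 = 401·20+20·401 = 16040
k=3:  x_3 = 401·321601+402·20·16040 = 257923601,  y_3 = 401·16040+20·321601 = 12864060

401 20
321601 16040
257923601 12864060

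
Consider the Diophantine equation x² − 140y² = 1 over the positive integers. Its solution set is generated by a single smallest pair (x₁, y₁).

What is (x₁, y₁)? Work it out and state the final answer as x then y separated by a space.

√140 → a₀=11, period (1,4,1,22); ℓ=4 even so k=3
step 0: (11, 1)  from 11·(1,0) + (0,1)
step 1: (12, 1)  from 1·(11,1) + (1,0)
step 2: (59, 5)  from 4·(12,1) + (11,1)
step 3: (71, 6)  from 1·(59,5) + (12,1)
fundamental: x₁=71, y₁=6  (since 5041 − 140·36 = 1)

71 6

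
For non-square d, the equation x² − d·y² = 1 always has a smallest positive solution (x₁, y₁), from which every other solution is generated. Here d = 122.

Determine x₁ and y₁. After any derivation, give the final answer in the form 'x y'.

√122 = [11; 22, …], period ℓ=1 (odd) → k=1
k=0  a_k=11  p_k/q_k = 11/1
k=1  a_k=22  p_k/q_k = 243/22
(x₁, y₁) = (243, 22);  243² − 122·22² = 1 ✓

243 22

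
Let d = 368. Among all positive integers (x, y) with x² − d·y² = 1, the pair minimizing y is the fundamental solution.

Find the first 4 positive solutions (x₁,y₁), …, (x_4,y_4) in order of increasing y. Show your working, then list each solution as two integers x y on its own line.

[19; 5,2,5,38] for √368; ℓ=4 ⇒ convergent index 3
i=0: a=19 ⇒ p=19, q=1
i=1: a=5 ⇒ p=96, q=5
i=2: a=2 ⇒ p=211, q=11
i=3: a=5 ⇒ p=1151, q=60
fundamental: x₁=1151, y₁=60  (since 1324801 − 368·3600 = 1)
(x_2, y_2) = (1151·1151 + 368·60·60, 1151·60 + 60·1151) = (2649601, 138120)
(x_3, y_3) = (1151·2649601 + 368·60·138120, 1151·138120 + 60·2649601) = (6099380351, 317952180)
(x_4, y_4) = (1151·6099380351 + 368·60·317952180, 1151·317952180 + 60·6099380351) = (14040770918401, 731925780240)

1151 60
2649601 138120
6099380351 317952180
14040770918401 731925780240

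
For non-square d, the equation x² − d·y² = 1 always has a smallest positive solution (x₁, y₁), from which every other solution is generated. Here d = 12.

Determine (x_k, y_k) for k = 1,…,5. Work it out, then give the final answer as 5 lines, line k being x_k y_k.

d=12: √d = [3; 2,6] (ℓ=2, even), read p_1/q_1
i=0: a=3 ⇒ p=3, q=1
i=1: a=2 ⇒ p=7, q=2
fundamental: x₁=7, y₁=2  (since 49 − 12·4 = 1)
k=2:  x_2 = 7·7+12·2·2 = 97,  y_2 = 7·2+2·7 = 28
k=3:  x_3 = 7·97+12·2·28 = 1351,  y_3 = 7·28+2·97 = 390
k=4:  x_4 = 7·1351+12·2·390 = 18817,  y_4 = 7·390+2·1351 = 5432
k=5:  x_5 = 7·18817+12·2·5432 = 262087,  y_5 = 7·5432+2·18817 = 75658

7 2
97 28
1351 390
18817 5432
262087 75658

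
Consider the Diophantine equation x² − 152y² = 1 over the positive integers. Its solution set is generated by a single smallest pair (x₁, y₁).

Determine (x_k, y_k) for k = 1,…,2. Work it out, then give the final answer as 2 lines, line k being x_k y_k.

[12; 3,24] for √152; ℓ=2 ⇒ convergent index 1
step 0: (12, 1)  from 12·(1,0) + (0,1)
step 1: (37, 3)  from 3·(12,1) + (1,0)
→ (37, 3).  Check: 37²=1369, 152·3²=1368, difference 1.
n=2: (37,3)∘(37,3) = (37·37+152·3·3, 37·3+3·37) = (2737,222)

37 3
2737 222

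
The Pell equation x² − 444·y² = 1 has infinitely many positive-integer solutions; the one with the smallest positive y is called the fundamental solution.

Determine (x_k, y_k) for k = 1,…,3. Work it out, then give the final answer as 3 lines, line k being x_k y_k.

d=444: √d = [21; 14,42] (ℓ=2, even), read p_1/q_1
i=0: a=21 ⇒ p=21, q=1
i=1: a=14 ⇒ p=295, q=14
(x₁, y₁) = (295, 14);  295² − 444·14² = 1 ✓
k=2:  x_2 = 295·295+444·14·14 = 174049,  y_2 = 295·14+14·295 = 8260
k=3:  x_3 = 295·174049+444·14·8260 = 102688615,  y_3 = 295·8260+14·174049 = 4873386

295 14
174049 8260
102688615 4873386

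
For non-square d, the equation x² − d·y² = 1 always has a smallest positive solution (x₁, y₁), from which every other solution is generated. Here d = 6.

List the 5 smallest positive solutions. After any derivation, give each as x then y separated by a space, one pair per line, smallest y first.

d=6: √d = [2; 2,4] (ℓ=2, even), read p_1/q_1
a_0=2:  p_0=2·1+0=2,  q_0=2·0+1=1
a_1=2:  p_1=2·2+1=5,  q_1=2·1+0=2
→ (5, 2).  Check: 5²=25, 6·2²=24, difference 1.
(5+2√6)^2 = 49 + 20√6
(5+2√6)^3 = 485 + 198√6
(5+2√6)^4 = 4801 + 1960√6
(5+2√6)^5 = 47525 + 19402√6

5 2
49 20
485 198
4801 1960
47525 19402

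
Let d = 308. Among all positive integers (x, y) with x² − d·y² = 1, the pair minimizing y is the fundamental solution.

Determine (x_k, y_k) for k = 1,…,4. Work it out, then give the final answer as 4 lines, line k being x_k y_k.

[17; 1,1,4,1,1,34] for √308; ℓ=6 ⇒ convergent index 5
a_0=17:  p_0=17·1+0=17,  q_0=17·0+1=1
…
a_2=1:  p_2=1·18+17=35,  q_2=1·1+1=2
a_3=4:  p_3=4·35+18=158,  q_3=4·2+1=9
a_4=1:  p_4=1·158+35=193,  q_4=1·9+2=11
a_5=1:  p_5=1·193+158=351,  q_5=1·11+9=20
→ (351, 20).  Check: 351²=123201, 308·20²=123200, difference 1.
n=2: (351,20)∘(351,20) = (351·351+308·20·20, 351·20+20·351) = (246401,14040)
n=3: (246401,14040)∘(351,20) = (351·246401+308·20·14040, 351·14040+20·246401) = (172973151,9856060)
n=4: (172973151,9856060)∘(351,20) = (351·172973151+308·20·9856060, 351·9856060+20·172973151) = (121426905601,6918940080)

351 20
246401 14040
172973151 9856060
121426905601 6918940080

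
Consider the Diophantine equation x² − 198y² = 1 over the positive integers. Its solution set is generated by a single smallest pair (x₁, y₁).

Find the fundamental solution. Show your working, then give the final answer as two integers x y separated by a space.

√198 → a₀=14, period (14,28); ℓ=2 even so k=1
i=0: a=14 ⇒ p=14, q=1
i=1: a=14 ⇒ p=197, q=14
(x₁, y₁) = (197, 14);  197² − 198·14² = 1 ✓

197 14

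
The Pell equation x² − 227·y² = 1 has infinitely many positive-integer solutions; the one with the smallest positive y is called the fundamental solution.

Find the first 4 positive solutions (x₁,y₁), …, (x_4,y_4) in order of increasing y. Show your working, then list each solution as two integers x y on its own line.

[15; 15,30] for √227; ℓ=2 ⇒ convergent index 1
step 0: (15, 1)  from 15·(1,0) + (0,1)
step 1: (226, 15)  from 15·(15,1) + (1,0)
(x₁, y₁) = (226, 15);  226² − 227·15² = 1 ✓
n=2: (226,15)∘(226,15) = (226·226+227·15·15, 226·15+15·226) = (102151,6780)
n=3: (102151,6780)∘(226,15) = (226·102151+227·15·6780, 226·6780+15·102151) = (46172026,3064545)
n=4: (46172026,3064545)∘(226,15) = (226·46172026+227·15·3064545, 226·3064545+15·46172026) = (20869653601,1385167560)

226 15
102151 6780
46172026 3064545
20869653601 1385167560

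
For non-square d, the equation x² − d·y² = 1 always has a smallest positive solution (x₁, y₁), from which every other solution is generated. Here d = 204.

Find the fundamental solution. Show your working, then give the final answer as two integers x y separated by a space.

[14; 3,1,1,6,1,1,3,28] for √204; ℓ=8 ⇒ convergent index 7
i=0: a=14 ⇒ p=14, q=1
…
i=3: a=1 ⇒ p=100, q=7
…
i=6: a=1 ⇒ p=1414, q=99
i=7: a=3 ⇒ p=4999, q=350
(x₁, y₁) = (4999, 350);  4999² − 204·350² = 1 ✓

4999 350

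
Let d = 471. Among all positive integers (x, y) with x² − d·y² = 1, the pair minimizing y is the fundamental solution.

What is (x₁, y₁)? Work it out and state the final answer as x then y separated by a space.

7838695 361188

[21; 1,2,2,1,3,…,2,1,42] for √471; ℓ=14 ⇒ convergent index 13
k=0  a_k=21  p_k/q_k = 21/1
…
k=3  a_k=2  p_k/q_k = 152/7
…
k=5  a_k=3  p_k/q_k = 803/37
…
k=9  a_k=3  p_k/q_k = 644804/29711
…
k=12  a_k=2  p_k/q_k = 5506953/253747
k=13  a_k=1  p_k/q_k = 7838695/361188
(x₁, y₁) = (7838695, 361188);  7838695² − 471·361188² = 1 ✓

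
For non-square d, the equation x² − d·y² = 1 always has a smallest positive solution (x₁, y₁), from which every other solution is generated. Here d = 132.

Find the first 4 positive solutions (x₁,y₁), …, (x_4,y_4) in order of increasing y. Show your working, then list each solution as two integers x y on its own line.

√132 → a₀=11, period (2,22); ℓ=2 even so k=1
k=0  a_k=11  p_k/q_k = 11/1
k=1  a_k=2  p_k/q_k = 23/2
→ (23, 2).  Check: 23²=529, 132·2²=528, difference 1.
(x_2, y_2) = (23·23 + 132·2·2, 23·2 + 2·23) = (1057, 92)
(x_3, y_3) = (23·1057 + 132·2·92, 23·92 + 2·1057) = (48599, 4230)
(x_4, y_4) = (23·48599 + 132·2·4230, 23·4230 + 2·48599) = (2234497, 194488)

23 2
1057 92
48599 4230
2234497 194488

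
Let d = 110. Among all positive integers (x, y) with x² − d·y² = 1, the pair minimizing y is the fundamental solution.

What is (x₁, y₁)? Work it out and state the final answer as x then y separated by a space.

[10; 2,20] for √110; ℓ=2 ⇒ convergent index 1
i=0: a=10 ⇒ p=10, q=1
i=1: a=2 ⇒ p=21, q=2
(x₁, y₁) = (21, 2);  21² − 110·2² = 1 ✓

21 2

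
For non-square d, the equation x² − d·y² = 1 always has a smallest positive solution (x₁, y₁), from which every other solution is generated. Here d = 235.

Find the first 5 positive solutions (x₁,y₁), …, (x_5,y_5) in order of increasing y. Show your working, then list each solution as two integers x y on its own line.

46 3
4231 276
389206 25389
35802721 2335512
3293461126 214841715

√235 = [15; 3,30, …], period ℓ=2 (even) → k=1
step 0: (15, 1)  from 15·(1,0) + (0,1)
step 1: (46, 3)  from 3·(15,1) + (1,0)
→ (46, 3).  Check: 46²=2116, 235·3²=2115, difference 1.
k=2:  x_2 = 46·46+235·3·3 = 4231,  y_2 = 46·3+3·46 = 276
k=3:  x_3 = 46·4231+235·3·276 = 389206,  y_3 = 46·276+3·4231 = 25389
k=4:  x_4 = 46·389206+235·3·25389 = 35802721,  y_4 = 46·25389+3·389206 = 2335512
k=5:  x_5 = 46·35802721+235·3·2335512 = 3293461126,  y_5 = 46·2335512+3·35802721 = 214841715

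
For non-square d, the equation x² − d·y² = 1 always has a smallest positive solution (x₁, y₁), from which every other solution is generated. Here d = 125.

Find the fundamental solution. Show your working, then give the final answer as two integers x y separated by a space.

[11; 5,1,1,5,22] for √125; ℓ=5 ⇒ convergent index 9
step 0: (11, 1)  from 11·(1,0) + (0,1)
…
step 8: (167761, 15005)  from 1·(91444,8179) + (76317,6826)
step 9: (930249, 83204)  from 5·(167761,15005) + (91444,8179)
(x₁, y₁) = (930249, 83204);  930249² − 125·83204² = 1 ✓

930249 83204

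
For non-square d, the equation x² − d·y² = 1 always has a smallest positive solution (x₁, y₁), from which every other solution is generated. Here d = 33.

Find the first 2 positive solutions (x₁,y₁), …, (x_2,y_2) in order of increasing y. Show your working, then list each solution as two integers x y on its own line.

√33 = [5; 1,2,1,10, …], period ℓ=4 (even) → k=3
a_0=5:  p_0=5·1+0=5,  q_0=5·0+1=1
a_1=1:  p_1=1·5+1=6,  q_1=1·1+0=1
a_2=2:  p_2=2·6+5=17,  q_2=2·1+1=3
a_3=1:  p_3=1·17+6=23,  q_3=1·3+1=4
(x₁, y₁) = (23, 4);  23² − 33·4² = 1 ✓
k=2:  x_2 = 23·23+33·4·4 = 1057,  y_2 = 23·4+4·23 = 184

23 4
1057 184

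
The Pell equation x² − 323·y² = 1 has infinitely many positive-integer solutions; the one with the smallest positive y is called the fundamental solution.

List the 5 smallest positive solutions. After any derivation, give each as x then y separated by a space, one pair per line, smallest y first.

√323 → a₀=17, period (1,34); ℓ=2 even so k=1
step 0: (17, 1)  from 17·(1,0) + (0,1)
step 1: (18, 1)  from 1·(17,1) + (1,0)
(x₁, y₁) = (18, 1);  18² − 323·1² = 1 ✓
(x_2, y_2) = (18·18 + 323·1·1, 18·1 + 1·18) = (647, 36)
(x_3, y_3) = (18·647 + 323·1·36, 18·36 + 1·647) = (23274, 1295)
(x_4, y_4) = (18·23274 + 323·1·1295, 18·1295 + 1·23274) = (837217, 46584)
(x_5, y_5) = (18·837217 + 323·1·46584, 18·46584 + 1·837217) = (30116538, 1675729)

18 1
647 36
23274 1295
837217 46584
30116538 1675729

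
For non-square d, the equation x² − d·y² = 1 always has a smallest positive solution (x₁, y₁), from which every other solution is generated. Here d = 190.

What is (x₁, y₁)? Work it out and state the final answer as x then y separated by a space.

√190 = [13; 1,3,1,1,1,…,3,1,26, …], period ℓ=14 (even) → k=13
k=0  a_k=13  p_k/q_k = 13/1
…
k=4  a_k=1  p_k/q_k = 124/9
…
k=10  a_k=1  p_k/q_k = 7085/514
k=11  a_k=1  p_k/q_k = 11234/815
k=12  a_k=3  p_k/q_k = 40787/2959
k=13  a_k=1  p_k/q_k = 52021/3774
fundamental: x₁=52021, y₁=3774  (since 2706184441 − 190·14243076 = 1)

52021 3774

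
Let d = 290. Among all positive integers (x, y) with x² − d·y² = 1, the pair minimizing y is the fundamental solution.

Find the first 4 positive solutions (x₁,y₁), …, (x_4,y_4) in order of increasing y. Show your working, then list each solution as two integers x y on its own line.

579 34
670481 39372
776416419 45592742
899089542721 52796355864

d=290: √d = [17; 34] (ℓ=1, odd), read p_1/q_1
k=0  a_k=17  p_k/q_k = 17/1
k=1  a_k=34  p_k/q_k = 579/34
(x₁, y₁) = (579, 34);  579² − 290·34² = 1 ✓
k=2:  x_2 = 579·579+290·34·34 = 670481,  y_2 = 579·34+34·579 = 39372
k=3:  x_3 = 579·670481+290·34·39372 = 776416419,  y_3 = 579·39372+34·670481 = 45592742
k=4:  x_4 = 579·776416419+290·34·45592742 = 899089542721,  y_4 = 579·45592742+34·776416419 = 52796355864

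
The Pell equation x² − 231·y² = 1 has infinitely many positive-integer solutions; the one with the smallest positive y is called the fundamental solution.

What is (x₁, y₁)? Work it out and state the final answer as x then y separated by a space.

76 5

√231 → a₀=15, period (5,30); ℓ=2 even so k=1
k=0  a_k=15  p_k/q_k = 15/1
k=1  a_k=5  p_k/q_k = 76/5
fundamental: x₁=76, y₁=5  (since 5776 − 231·25 = 1)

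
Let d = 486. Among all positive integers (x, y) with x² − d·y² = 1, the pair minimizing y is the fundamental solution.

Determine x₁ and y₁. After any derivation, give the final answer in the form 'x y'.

485 22

[22; 22,44] for √486; ℓ=2 ⇒ convergent index 1
step 0: (22, 1)  from 22·(1,0) + (0,1)
step 1: (485, 22)  from 22·(22,1) + (1,0)
(x₁, y₁) = (485, 22);  485² − 486·22² = 1 ✓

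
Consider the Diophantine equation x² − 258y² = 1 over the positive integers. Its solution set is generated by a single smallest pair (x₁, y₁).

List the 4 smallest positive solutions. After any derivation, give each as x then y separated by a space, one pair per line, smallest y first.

√258 → a₀=16, period (16,32); ℓ=2 even so k=1
k=0  a_k=16  p_k/q_k = 16/1
k=1  a_k=16  p_k/q_k = 257/16
→ (257, 16).  Check: 257²=66049, 258·16²=66048, difference 1.
n=2: (257,16)∘(257,16) = (257·257+258·16·16, 257·16+16·257) = (132097,8224)
n=3: (132097,8224)∘(257,16) = (257·132097+258·16·8224, 257·8224+16·132097) = (67897601,4227120)
n=4: (67897601,4227120)∘(257,16) = (257·67897601+258·16·4227120, 257·4227120+16·67897601) = (34899234817,2172731456)

257 16
132097 8224
67897601 4227120
34899234817 2172731456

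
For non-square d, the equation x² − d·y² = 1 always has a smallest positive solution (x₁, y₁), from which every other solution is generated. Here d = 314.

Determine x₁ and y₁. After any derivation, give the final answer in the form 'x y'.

392499 22150

√314 → a₀=17, period (1,2,1,1,2,1,34); ℓ=7 odd so k=13
k=0  a_k=17  p_k/q_k = 17/1
…
k=3  a_k=1  p_k/q_k = 71/4
k=4  a_k=1  p_k/q_k = 124/7
k=5  a_k=2  p_k/q_k = 319/18
…
k=7  a_k=34  p_k/q_k = 15381/868
k=8  a_k=1  p_k/q_k = 15824/893
k=9  a_k=2  p_k/q_k = 47029/2654
…
k=11  a_k=1  p_k/q_k = 109882/6201
k=12  a_k=2  p_k/q_k = 282617/15949
k=13  a_k=1  p_k/q_k = 392499/22150
fundamental: x₁=392499, y₁=22150  (since 154055465001 − 314·490622500 = 1)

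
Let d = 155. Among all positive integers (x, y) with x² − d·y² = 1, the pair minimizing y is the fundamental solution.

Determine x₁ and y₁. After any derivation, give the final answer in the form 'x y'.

d=155: √d = [12; 2,4,2,24] (ℓ=4, even), read p_3/q_3
step 0: (12, 1)  from 12·(1,0) + (0,1)
step 1: (25, 2)  from 2·(12,1) + (1,0)
step 2: (112, 9)  from 4·(25,2) + (12,1)
step 3: (249, 20)  from 2·(112,9) + (25,2)
→ (249, 20).  Check: 249²=62001, 155·20²=62000, difference 1.

249 20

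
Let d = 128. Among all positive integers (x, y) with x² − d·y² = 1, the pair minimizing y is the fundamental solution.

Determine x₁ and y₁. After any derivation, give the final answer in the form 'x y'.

577 51

d=128: √d = [11; 3,5,3,22] (ℓ=4, even), read p_3/q_3
a_0=11:  p_0=11·1+0=11,  q_0=11·0+1=1
a_1=3:  p_1=3·11+1=34,  q_1=3·1+0=3
a_2=5:  p_2=5·34+11=181,  q_2=5·3+1=16
a_3=3:  p_3=3·181+34=577,  q_3=3·16+3=51
→ (577, 51).  Check: 577²=332929, 128·51²=332928, difference 1.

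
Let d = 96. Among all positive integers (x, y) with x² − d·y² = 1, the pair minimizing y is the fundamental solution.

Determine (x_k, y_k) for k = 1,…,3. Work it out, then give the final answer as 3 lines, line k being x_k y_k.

49 5
4801 490
470449 48015

d=96: √d = [9; 1,3,1,18] (ℓ=4, even), read p_3/q_3
step 0: (9, 1)  from 9·(1,0) + (0,1)
…
step 2: (39, 4)  from 3·(10,1) + (9,1)
step 3: (49, 5)  from 1·(39,4) + (10,1)
→ (49, 5).  Check: 49²=2401, 96·5²=2400, difference 1.
(x_2, y_2) = (49·49 + 96·5·5, 49·5 + 5·49) = (4801, 490)
(x_3, y_3) = (49·4801 + 96·5·490, 49·490 + 5·4801) = (470449, 48015)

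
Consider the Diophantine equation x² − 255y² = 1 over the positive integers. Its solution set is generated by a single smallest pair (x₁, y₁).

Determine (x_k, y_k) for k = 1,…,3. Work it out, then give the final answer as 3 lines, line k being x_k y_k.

√255 = [15; 1,30, …], period ℓ=2 (even) → k=1
i=0: a=15 ⇒ p=15, q=1
i=1: a=1 ⇒ p=16, q=1
(x₁, y₁) = (16, 1);  16² − 255·1² = 1 ✓
(16+1√255)^2 = 511 + 32√255
(16+1√255)^3 = 16336 + 1023√255

16 1
511 32
16336 1023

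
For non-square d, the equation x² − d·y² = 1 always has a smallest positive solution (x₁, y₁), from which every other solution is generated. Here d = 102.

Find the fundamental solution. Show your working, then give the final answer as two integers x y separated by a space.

101 10

√102 = [10; 10,20, …], period ℓ=2 (even) → k=1
k=0  a_k=10  p_k/q_k = 10/1
k=1  a_k=10  p_k/q_k = 101/10
fundamental: x₁=101, y₁=10  (since 10201 − 102·100 = 1)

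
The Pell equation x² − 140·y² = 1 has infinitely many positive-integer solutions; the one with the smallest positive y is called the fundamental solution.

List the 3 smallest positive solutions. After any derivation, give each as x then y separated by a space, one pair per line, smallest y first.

d=140: √d = [11; 1,4,1,22] (ℓ=4, even), read p_3/q_3
k=0  a_k=11  p_k/q_k = 11/1
…
k=2  a_k=4  p_k/q_k = 59/5
k=3  a_k=1  p_k/q_k = 71/6
fundamental: x₁=71, y₁=6  (since 5041 − 140·36 = 1)
k=2:  x_2 = 71·71+140·6·6 = 10081,  y_2 = 71·6+6·71 = 852
k=3:  x_3 = 71·10081+140·6·852 = 1431431,  y_3 = 71·852+6·10081 = 120978

71 6
10081 852
1431431 120978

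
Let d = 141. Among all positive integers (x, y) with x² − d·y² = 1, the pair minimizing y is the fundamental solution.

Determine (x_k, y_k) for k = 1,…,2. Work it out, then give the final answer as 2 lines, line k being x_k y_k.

√141 → a₀=11, period (1,6,1,22); ℓ=4 even so k=3
i=0: a=11 ⇒ p=11, q=1
i=1: a=1 ⇒ p=12, q=1
i=2: a=6 ⇒ p=83, q=7
i=3: a=1 ⇒ p=95, q=8
→ (95, 8).  Check: 95²=9025, 141·8²=9024, difference 1.
n=2: (95,8)∘(95,8) = (95·95+141·8·8, 95·8+8·95) = (18049,1520)

95 8
18049 1520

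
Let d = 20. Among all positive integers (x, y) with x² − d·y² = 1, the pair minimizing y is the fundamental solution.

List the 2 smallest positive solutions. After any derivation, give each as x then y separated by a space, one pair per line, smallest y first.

9 2
161 36

√20 → a₀=4, period (2,8); ℓ=2 even so k=1
k=0  a_k=4  p_k/q_k = 4/1
k=1  a_k=2  p_k/q_k = 9/2
→ (9, 2).  Check: 9²=81, 20·2²=80, difference 1.
(9+2√20)^2 = 161 + 36√20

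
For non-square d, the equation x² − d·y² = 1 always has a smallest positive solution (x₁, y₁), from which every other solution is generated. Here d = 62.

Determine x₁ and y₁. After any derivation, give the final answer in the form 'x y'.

[7; 1,6,1,14] for √62; ℓ=4 ⇒ convergent index 3
step 0: (7, 1)  from 7·(1,0) + (0,1)
…
step 2: (55, 7)  from 6·(8,1) + (7,1)
step 3: (63, 8)  from 1·(55,7) + (8,1)
fundamental: x₁=63, y₁=8  (since 3969 − 62·64 = 1)

63 8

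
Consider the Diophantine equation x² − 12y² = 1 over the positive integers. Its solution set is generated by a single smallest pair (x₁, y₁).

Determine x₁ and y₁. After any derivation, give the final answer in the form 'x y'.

7 2

[3; 2,6] for √12; ℓ=2 ⇒ convergent index 1
step 0: (3, 1)  from 3·(1,0) + (0,1)
step 1: (7, 2)  from 2·(3,1) + (1,0)
(x₁, y₁) = (7, 2);  7² − 12·2² = 1 ✓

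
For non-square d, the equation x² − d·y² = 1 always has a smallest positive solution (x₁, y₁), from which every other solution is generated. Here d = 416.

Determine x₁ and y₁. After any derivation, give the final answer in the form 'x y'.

5201 255

√416 = [20; 2,1,1,9,1,1,2,40, …], period ℓ=8 (even) → k=7
a_0=20:  p_0=20·1+0=20,  q_0=20·0+1=1
…
a_4=9:  p_4=9·102+61=979,  q_4=9·5+3=48
a_5=1:  p_5=1·979+102=1081,  q_5=1·48+5=53
a_6=1:  p_6=1·1081+979=2060,  q_6=1·53+48=101
a_7=2:  p_7=2·2060+1081=5201,  q_7=2·101+53=255
fundamental: x₁=5201, y₁=255  (since 27050401 − 416·65025 = 1)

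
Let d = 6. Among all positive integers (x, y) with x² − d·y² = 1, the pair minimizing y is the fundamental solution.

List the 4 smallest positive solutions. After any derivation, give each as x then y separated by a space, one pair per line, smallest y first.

d=6: √d = [2; 2,4] (ℓ=2, even), read p_1/q_1
a_0=2:  p_0=2·1+0=2,  q_0=2·0+1=1
a_1=2:  p_1=2·2+1=5,  q_1=2·1+0=2
→ (5, 2).  Check: 5²=25, 6·2²=24, difference 1.
(x_2, y_2) = (5·5 + 6·2·2, 5·2 + 2·5) = (49, 20)
(x_3, y_3) = (5·49 + 6·2·20, 5·20 + 2·49) = (485, 198)
(x_4, y_4) = (5·485 + 6·2·198, 5·198 + 2·485) = (4801, 1960)

5 2
49 20
485 198
4801 1960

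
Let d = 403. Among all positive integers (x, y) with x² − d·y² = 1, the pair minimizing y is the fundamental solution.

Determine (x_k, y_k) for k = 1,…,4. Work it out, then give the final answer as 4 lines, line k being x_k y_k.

669878 33369
897473069767 44706317964
1202394930058086974 59895557730143415
1610915821914004898868577 80245432842261314788776

[20; 13,2,1,3,1,3,1,2,13,40] for √403; ℓ=10 ⇒ convergent index 9
step 0: (20, 1)  from 20·(1,0) + (0,1)
…
step 8: (50147, 2498)  from 2·(17967,895) + (14213,708)
step 9: (669878, 33369)  from 13·(50147,2498) + (17967,895)
fundamental: x₁=669878, y₁=33369  (since 448736534884 − 403·1113490161 = 1)
k=2:  x_2 = 669878·669878+403·33369·33369 = 897473069767,  y_2 = 669878·33369+33369·669878 = 44706317964
k=3:  x_3 = 669878·897473069767+403·33369·44706317964 = 1202394930058086974,  y_3 = 669878·44706317964+33369·897473069767 = 59895557730143415
k=4:  x_4 = 669878·1202394930058086974+403·33369·59895557730143415 = 1610915821914004898868577,  y_4 = 669878·59895557730143415+33369·1202394930058086974 = 80245432842261314788776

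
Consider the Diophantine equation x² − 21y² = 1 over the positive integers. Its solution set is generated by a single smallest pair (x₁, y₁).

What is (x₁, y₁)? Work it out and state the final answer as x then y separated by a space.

55 12

√21 → a₀=4, period (1,1,2,1,1,8); ℓ=6 even so k=5
step 0: (4, 1)  from 4·(1,0) + (0,1)
step 1: (5, 1)  from 1·(4,1) + (1,0)
…
step 3: (23, 5)  from 2·(9,2) + (5,1)
step 4: (32, 7)  from 1·(23,5) + (9,2)
step 5: (55, 12)  from 1·(32,7) + (23,5)
fundamental: x₁=55, y₁=12  (since 3025 − 21·144 = 1)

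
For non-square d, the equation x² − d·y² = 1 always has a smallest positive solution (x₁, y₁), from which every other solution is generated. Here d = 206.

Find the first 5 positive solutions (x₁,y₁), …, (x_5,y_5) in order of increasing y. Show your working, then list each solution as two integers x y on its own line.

√206 = [14; 2,1,5,14,5,1,2,28, …], period ℓ=8 (even) → k=7
a_0=14:  p_0=14·1+0=14,  q_0=14·0+1=1
…
a_2=1:  p_2=1·29+14=43,  q_2=1·2+1=3
a_3=5:  p_3=5·43+29=244,  q_3=5·3+2=17
…
a_6=1:  p_6=1·17539+3459=20998,  q_6=1·1222+241=1463
a_7=2:  p_7=2·20998+17539=59535,  q_7=2·1463+1222=4148
fundamental: x₁=59535, y₁=4148  (since 3544416225 − 206·17205904 = 1)
n=2: (59535,4148)∘(59535,4148) = (59535·59535+206·4148·4148, 59535·4148+4148·59535) = (7088832449,493902360)
n=3: (7088832449,493902360)∘(59535,4148) = (59535·7088832449+206·4148·493902360, 59535·493902360+4148·7088832449) = (844067279642895,58808954001052)
n=4: (844067279642895,58808954001052)∘(59535,4148) = (59535·844067279642895+206·4148·58808954001052, 59535·58808954001052+4148·844067279642895) = (100503090979990675201,7002382152411359280)
n=5: (100503090979990675201,7002382152411359280)∘(59535,4148) = (59535·100503090979990675201+206·4148·7002382152411359280, 59535·7002382152411359280+4148·100503090979990675201) = (11966903042143422416540175,833773642828811595468548)

59535 4148
7088832449 493902360
844067279642895 58808954001052
100503090979990675201 7002382152411359280
11966903042143422416540175 833773642828811595468548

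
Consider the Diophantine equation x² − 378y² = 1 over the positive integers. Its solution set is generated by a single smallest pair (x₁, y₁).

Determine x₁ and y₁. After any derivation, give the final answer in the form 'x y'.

8749 450

d=378: √d = [19; 2,3,1,4,1,3,2,38] (ℓ=8, even), read p_7/q_7
step 0: (19, 1)  from 19·(1,0) + (0,1)
step 1: (39, 2)  from 2·(19,1) + (1,0)
step 2: (136, 7)  from 3·(39,2) + (19,1)
step 3: (175, 9)  from 1·(136,7) + (39,2)
step 4: (836, 43)  from 4·(175,9) + (136,7)
step 5: (1011, 52)  from 1·(836,43) + (175,9)
step 6: (3869, 199)  from 3·(1011,52) + (836,43)
step 7: (8749, 450)  from 2·(3869,199) + (1011,52)
(x₁, y₁) = (8749, 450);  8749² − 378·450² = 1 ✓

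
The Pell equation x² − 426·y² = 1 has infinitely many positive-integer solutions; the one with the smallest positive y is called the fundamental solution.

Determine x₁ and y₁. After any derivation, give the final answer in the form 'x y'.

88751 4300

√426 = [20; 1,1,1,3,2,6,2,3,1,1,1,40, …], period ℓ=12 (even) → k=11
step 0: (20, 1)  from 20·(1,0) + (0,1)
step 1: (21, 1)  from 1·(20,1) + (1,0)
step 2: (41, 2)  from 1·(21,1) + (20,1)
step 3: (62, 3)  from 1·(41,2) + (21,1)
…
step 5: (516, 25)  from 2·(227,11) + (62,3)
step 6: (3323, 161)  from 6·(516,25) + (227,11)
step 7: (7162, 347)  from 2·(3323,161) + (516,25)
step 8: (24809, 1202)  from 3·(7162,347) + (3323,161)
step 9: (31971, 1549)  from 1·(24809,1202) + (7162,347)
step 10: (56780, 2751)  from 1·(31971,1549) + (24809,1202)
step 11: (88751, 4300)  from 1·(56780,2751) + (31971,1549)
→ (88751, 4300).  Check: 88751²=7876740001, 426·4300²=7876740000, difference 1.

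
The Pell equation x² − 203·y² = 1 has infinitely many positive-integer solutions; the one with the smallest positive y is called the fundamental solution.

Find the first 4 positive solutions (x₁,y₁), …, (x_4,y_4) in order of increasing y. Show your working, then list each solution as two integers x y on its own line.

√203 → a₀=14, period (4,28); ℓ=2 even so k=1
step 0: (14, 1)  from 14·(1,0) + (0,1)
step 1: (57, 4)  from 4·(14,1) + (1,0)
fundamental: x₁=57, y₁=4  (since 3249 − 203·16 = 1)
(57+4√203)^2 = 6497 + 456√203
(57+4√203)^3 = 740601 + 51980√203
(57+4√203)^4 = 84422017 + 5925264√203

57 4
6497 456
740601 51980
84422017 5925264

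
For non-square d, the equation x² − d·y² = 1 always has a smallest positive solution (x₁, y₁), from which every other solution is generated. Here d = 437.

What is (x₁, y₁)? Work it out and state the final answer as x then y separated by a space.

4599 220

√437 → a₀=20, period (1,9,2,9,1,40); ℓ=6 even so k=5
a_0=20:  p_0=20·1+0=20,  q_0=20·0+1=1
…
a_4=9:  p_4=9·439+209=4160,  q_4=9·21+10=199
a_5=1:  p_5=1·4160+439=4599,  q_5=1·199+21=220
→ (4599, 220).  Check: 4599²=21150801, 437·220²=21150800, difference 1.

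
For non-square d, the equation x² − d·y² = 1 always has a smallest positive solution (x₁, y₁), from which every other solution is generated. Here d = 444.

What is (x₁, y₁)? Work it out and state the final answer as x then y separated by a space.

√444 → a₀=21, period (14,42); ℓ=2 even so k=1
i=0: a=21 ⇒ p=21, q=1
i=1: a=14 ⇒ p=295, q=14
→ (295, 14).  Check: 295²=87025, 444·14²=87024, difference 1.

295 14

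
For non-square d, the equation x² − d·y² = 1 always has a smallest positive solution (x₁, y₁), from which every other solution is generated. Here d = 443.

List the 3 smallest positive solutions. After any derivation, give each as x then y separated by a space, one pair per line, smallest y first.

442 21
390727 18564
345402226 16410555

√443 = [21; 21,42, …], period ℓ=2 (even) → k=1
k=0  a_k=21  p_k/q_k = 21/1
k=1  a_k=21  p_k/q_k = 442/21
→ (442, 21).  Check: 442²=195364, 443·21²=195363, difference 1.
(442+21√443)^2 = 390727 + 18564√443
(442+21√443)^3 = 345402226 + 16410555√443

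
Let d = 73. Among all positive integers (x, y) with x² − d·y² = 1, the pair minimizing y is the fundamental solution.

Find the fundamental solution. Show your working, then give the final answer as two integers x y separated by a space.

√73 = [8; 1,1,5,5,1,1,16, …], period ℓ=7 (odd) → k=13
a_0=8:  p_0=8·1+0=8,  q_0=8·0+1=1
a_1=1:  p_1=1·8+1=9,  q_1=1·1+0=1
a_2=1:  p_2=1·9+8=17,  q_2=1·1+1=2
a_3=5:  p_3=5·17+9=94,  q_3=5·2+1=11
a_4=5:  p_4=5·94+17=487,  q_4=5·11+2=57
a_5=1:  p_5=1·487+94=581,  q_5=1·57+11=68
a_6=1:  p_6=1·581+487=1068,  q_6=1·68+57=125
…
a_8=1:  p_8=1·17669+1068=18737,  q_8=1·2068+125=2193
a_9=1:  p_9=1·18737+17669=36406,  q_9=1·2193+2068=4261
a_10=5:  p_10=5·36406+18737=200767,  q_10=5·4261+2193=23498
a_11=5:  p_11=5·200767+36406=1040241,  q_11=5·23498+4261=121751
a_12=1:  p_12=1·1040241+200767=1241008,  q_12=1·121751+23498=145249
a_13=1:  p_13=1·1241008+1040241=2281249,  q_13=1·145249+121751=267000
fundamental: x₁=2281249, y₁=267000  (since 5204097000001 − 73·71289000000 = 1)

2281249 267000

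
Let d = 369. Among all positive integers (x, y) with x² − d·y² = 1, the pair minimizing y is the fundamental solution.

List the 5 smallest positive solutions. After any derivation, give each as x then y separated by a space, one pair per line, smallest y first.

8396801 437120
141012534067201 7340819306240
2368108374136006451201 123278797782910239360
39769069528107045198367948801 2070295065004669620717268480
667865925565355162349028245713920001 34767711344252426473018978470025600

d=369: √d = [19; 4,1,3,2,7,4,7,2,3,1,4,38] (ℓ=12, even), read p_11/q_11
step 0: (19, 1)  from 19·(1,0) + (0,1)
…
step 2: (96, 5)  from 1·(77,4) + (19,1)
step 3: (365, 19)  from 3·(96,5) + (77,4)
step 4: (826, 43)  from 2·(365,19) + (96,5)
step 5: (6147, 320)  from 7·(826,43) + (365,19)
step 6: (25414, 1323)  from 4·(6147,320) + (826,43)
step 7: (184045, 9581)  from 7·(25414,1323) + (6147,320)
…
step 9: (1364557, 71036)  from 3·(393504,20485) + (184045,9581)
step 10: (1758061, 91521)  from 1·(1364557,71036) + (393504,20485)
step 11: (8396801, 437120)  from 4·(1758061,91521) + (1364557,71036)
(x₁, y₁) = (8396801, 437120);  8396801² − 369·437120² = 1 ✓
k=2:  x_2 = 8396801·8396801+369·437120·437120 = 141012534067201,  y_2 = 8396801·437120+437120·8396801 = 7340819306240
k=3:  x_3 = 8396801·141012534067201+369·437120·7340819306240 = 2368108374136006451201,  y_3 = 8396801·7340819306240+437120·141012534067201 = 123278797782910239360
k=4:  x_4 = 8396801·2368108374136006451201+369·437120·123278797782910239360 = 39769069528107045198367948801,  y_4 = 8396801·123278797782910239360+437120·2368108374136006451201 = 2070295065004669620717268480
k=5:  x_5 = 8396801·39769069528107045198367948801+369·437120·2070295065004669620717268480 = 667865925565355162349028245713920001,  y_5 = 8396801·2070295065004669620717268480+437120·39769069528107045198367948801 = 34767711344252426473018978470025600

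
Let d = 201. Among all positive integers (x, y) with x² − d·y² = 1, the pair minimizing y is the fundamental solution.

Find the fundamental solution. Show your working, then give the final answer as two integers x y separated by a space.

515095 36332

[14; 5,1,1,1,2,…,1,5,28] for √201; ℓ=14 ⇒ convergent index 13
step 0: (14, 1)  from 14·(1,0) + (0,1)
step 1: (71, 5)  from 5·(14,1) + (1,0)
step 2: (85, 6)  from 1·(71,5) + (14,1)
step 3: (156, 11)  from 1·(85,6) + (71,5)
step 4: (241, 17)  from 1·(156,11) + (85,6)
step 5: (638, 45)  from 2·(241,17) + (156,11)
step 6: (879, 62)  from 1·(638,45) + (241,17)
step 7: (7670, 541)  from 8·(879,62) + (638,45)
…
step 9: (24768, 1747)  from 2·(8549,603) + (7670,541)
step 10: (33317, 2350)  from 1·(24768,1747) + (8549,603)
…
step 12: (91402, 6447)  from 1·(58085,4097) + (33317,2350)
step 13: (515095, 36332)  from 5·(91402,6447) + (58085,4097)
→ (515095, 36332).  Check: 515095²=265322859025, 201·36332²=265322859024, difference 1.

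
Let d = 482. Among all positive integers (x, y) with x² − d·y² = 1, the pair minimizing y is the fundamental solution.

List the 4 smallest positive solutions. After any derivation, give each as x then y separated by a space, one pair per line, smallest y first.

483 22
466577 21252
450712899 20529410
435388193857 19831388808

d=482: √d = [21; 1,20,1,42] (ℓ=4, even), read p_3/q_3
k=0  a_k=21  p_k/q_k = 21/1
…
k=2  a_k=20  p_k/q_k = 461/21
k=3  a_k=1  p_k/q_k = 483/22
→ (483, 22).  Check: 483²=233289, 482·22²=233288, difference 1.
(483+22√482)^2 = 466577 + 21252√482
(483+22√482)^3 = 450712899 + 20529410√482
(483+22√482)^4 = 435388193857 + 19831388808√482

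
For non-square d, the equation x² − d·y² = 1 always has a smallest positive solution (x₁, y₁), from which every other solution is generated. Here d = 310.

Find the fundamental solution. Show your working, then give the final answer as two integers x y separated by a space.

√310 = [17; 1,1,1,1,5,…,1,1,34, …], period ℓ=16 (even) → k=15
k=0  a_k=17  p_k/q_k = 17/1
k=1  a_k=1  p_k/q_k = 18/1
…
k=3  a_k=1  p_k/q_k = 53/3
…
k=6  a_k=3  p_k/q_k = 1567/89
k=7  a_k=1  p_k/q_k = 2060/117
k=8  a_k=2  p_k/q_k = 5687/323
…
k=10  a_k=3  p_k/q_k = 28928/1643
k=11  a_k=5  p_k/q_k = 152387/8655
…
k=13  a_k=1  p_k/q_k = 333702/18953
k=14  a_k=1  p_k/q_k = 515017/29251
k=15  a_k=1  p_k/q_k = 848719/48204
fundamental: x₁=848719, y₁=48204  (since 720323940961 − 310·2323625616 = 1)

848719 48204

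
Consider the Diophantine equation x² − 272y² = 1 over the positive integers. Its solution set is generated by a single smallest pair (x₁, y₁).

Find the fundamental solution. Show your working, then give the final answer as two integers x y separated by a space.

√272 → a₀=16, period (2,32); ℓ=2 even so k=1
step 0: (16, 1)  from 16·(1,0) + (0,1)
step 1: (33, 2)  from 2·(16,1) + (1,0)
fundamental: x₁=33, y₁=2  (since 1089 − 272·4 = 1)

33 2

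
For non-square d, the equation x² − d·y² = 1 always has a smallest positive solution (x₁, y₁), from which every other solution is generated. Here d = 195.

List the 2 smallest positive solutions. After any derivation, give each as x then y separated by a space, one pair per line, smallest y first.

√195 → a₀=13, period (1,26); ℓ=2 even so k=1
a_0=13:  p_0=13·1+0=13,  q_0=13·0+1=1
a_1=1:  p_1=1·13+1=14,  q_1=1·1+0=1
→ (14, 1).  Check: 14²=196, 195·1²=195, difference 1.
n=2: (14,1)∘(14,1) = (14·14+195·1·1, 14·1+1·14) = (391,28)

14 1
391 28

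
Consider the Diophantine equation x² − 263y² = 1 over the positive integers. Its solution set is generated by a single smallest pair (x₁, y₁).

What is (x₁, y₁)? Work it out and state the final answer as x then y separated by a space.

139128 8579

[16; 4,1,1,1,1,15,1,1,1,1,4,32] for √263; ℓ=12 ⇒ convergent index 11
a_0=16:  p_0=16·1+0=16,  q_0=16·0+1=1
…
a_2=1:  p_2=1·65+16=81,  q_2=1·4+1=5
…
a_8=1:  p_8=1·6195+5822=12017,  q_8=1·382+359=741
…
a_10=1:  p_10=1·18212+12017=30229,  q_10=1·1123+741=1864
a_11=4:  p_11=4·30229+18212=139128,  q_11=4·1864+1123=8579
→ (139128, 8579).  Check: 139128²=19356600384, 263·8579²=19356600383, difference 1.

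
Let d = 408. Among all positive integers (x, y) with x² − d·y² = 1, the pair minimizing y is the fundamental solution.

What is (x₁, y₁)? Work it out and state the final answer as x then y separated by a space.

√408 → a₀=20, period (5,40); ℓ=2 even so k=1
a_0=20:  p_0=20·1+0=20,  q_0=20·0+1=1
a_1=5:  p_1=5·20+1=101,  q_1=5·1+0=5
→ (101, 5).  Check: 101²=10201, 408·5²=10200, difference 1.

101 5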